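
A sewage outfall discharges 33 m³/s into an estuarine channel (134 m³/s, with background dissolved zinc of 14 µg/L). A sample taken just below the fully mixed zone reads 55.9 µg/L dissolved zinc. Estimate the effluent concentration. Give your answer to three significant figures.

226 µg/L

Mass balance: 134.0·14.00 + 33.00·Cₑ = 167.0·55.90
→ Cₑ = (167.0·55.90 − 134.0·14.00) / 33.00 = 226.0 µg/L.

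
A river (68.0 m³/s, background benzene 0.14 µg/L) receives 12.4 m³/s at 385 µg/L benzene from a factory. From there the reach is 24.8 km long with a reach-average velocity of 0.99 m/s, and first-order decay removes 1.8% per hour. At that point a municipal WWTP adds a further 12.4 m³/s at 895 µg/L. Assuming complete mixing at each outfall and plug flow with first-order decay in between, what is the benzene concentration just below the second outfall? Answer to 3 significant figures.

165 µg/L

Conservation of mass: C = (68.00·0.1400 + 12.40·385.0) / 80.40 = 4784/80.40 = 59.50 µg/L; combined flow 80.40 m³/s.
Travel time t = 24.8·1000 / 0.99 = 25050 s = 6.958 h.
1.8%/h lost → k = −ln(1 − 0.018) = 0.01816 h⁻¹.
First-order decay: C = 59.50·exp(−k·t) = 59.50·0.8813 = 52.43 µg/L.
At the second outfall, C = (80.40·52.43 + 12.40·895.0) / (80.40 + 12.40) = 165.0 µg/L.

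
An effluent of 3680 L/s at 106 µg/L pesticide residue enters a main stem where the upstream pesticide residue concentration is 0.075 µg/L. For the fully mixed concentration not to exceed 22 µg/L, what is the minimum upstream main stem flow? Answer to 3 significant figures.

Set C_mix = 22: (Q·0.07500 + 3680·106.0) / (Q + 3680) = 22
→ Q = 3680·(106.0 − 22)/(22 − 0.07500) = 14100 L/s.

14100 L/s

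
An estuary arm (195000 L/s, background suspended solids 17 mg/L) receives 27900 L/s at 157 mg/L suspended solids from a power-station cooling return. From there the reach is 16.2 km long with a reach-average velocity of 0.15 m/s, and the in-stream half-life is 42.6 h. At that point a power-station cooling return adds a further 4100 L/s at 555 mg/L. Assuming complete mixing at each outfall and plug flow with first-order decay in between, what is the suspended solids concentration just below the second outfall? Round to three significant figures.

Mass balance: C = (195000·17.00 + 27900·157.0) / 222900 = 7695000/222900 = 34.52 mg/L; combined flow 222900 L/s.
Travel time t = 16.2·1000 / 0.15 = 108000 s = 30.00 h.
Half-life 42.6 h → k = ln 2 / 42.6 = 0.01627 h⁻¹ = 0.3905 d⁻¹.
Applying C = C₀e^(−kt): 34.52 × 0.6138 = 21.19 mg/L.
At the second outfall, C = (222900·21.19 + 4100·555.0) / (222900 + 4100) = 30.83 mg/L.

30.8 mg/L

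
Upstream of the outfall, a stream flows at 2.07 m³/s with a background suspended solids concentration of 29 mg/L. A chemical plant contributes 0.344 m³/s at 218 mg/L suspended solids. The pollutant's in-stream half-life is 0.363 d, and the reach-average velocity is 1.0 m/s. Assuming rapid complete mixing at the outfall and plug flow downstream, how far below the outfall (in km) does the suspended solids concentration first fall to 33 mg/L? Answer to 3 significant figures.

23.9 km

Mixed concentration C = ΣQC/ΣQ = (2.070·29.00 + 0.3440·218.0) / 2.414 = 135.0/2.414 = 55.93 mg/L.
Half-life 0.363 d → k = ln 2 / 0.363 = 1.909 d⁻¹.
Set 55.93·exp(−k·t) = 33 → t = ln(55.93/33)/k = 23870 s = 6.632 h.
Distance = v·t = 1.0·23870 = 23870 m = 23.87 km.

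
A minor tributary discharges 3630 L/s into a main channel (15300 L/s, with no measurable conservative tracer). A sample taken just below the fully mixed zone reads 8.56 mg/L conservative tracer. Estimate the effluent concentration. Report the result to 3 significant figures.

44.6 mg/L

Mass balance: 15300·0 + 3630·Cₑ = 18930·8.560
→ Cₑ = (18930·8.560 − 15300·0) / 3630 = 44.64 mg/L.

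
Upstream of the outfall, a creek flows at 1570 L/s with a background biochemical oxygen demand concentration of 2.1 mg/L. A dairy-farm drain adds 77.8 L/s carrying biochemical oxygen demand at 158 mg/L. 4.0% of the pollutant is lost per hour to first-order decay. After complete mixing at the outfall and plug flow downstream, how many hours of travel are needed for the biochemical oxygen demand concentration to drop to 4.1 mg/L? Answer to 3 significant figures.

20.5 h

Conservation of mass: C = (1570·2.100 + 77.80·158.0) / 1648 = 15590/1648 = 9.461 mg/L.
4.0%/h lost → k = −ln(1 − 0.04) = 0.04082 h⁻¹.
9.461·exp(−k·t) = 4.1 → t = ln(9.461/4.1)/k = 73740 s = 20.48 h.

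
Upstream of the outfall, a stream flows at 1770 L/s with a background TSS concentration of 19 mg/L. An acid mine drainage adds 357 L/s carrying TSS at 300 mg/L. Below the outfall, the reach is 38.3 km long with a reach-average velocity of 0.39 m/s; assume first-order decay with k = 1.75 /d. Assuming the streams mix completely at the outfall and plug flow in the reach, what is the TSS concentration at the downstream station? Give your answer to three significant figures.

Flow-weighted average: C = (1770·19.00 + 357.0·300.0) / 2127 = 140700/2127 = 66.16 mg/L.
Travel time t = 38.3·1000 / 0.39 = 98210 s = 27.28 h.
Decay over the reach: 66.16·exp(−kt) = 66.16·0.1368 = 9.052 mg/L.

9.05 mg/L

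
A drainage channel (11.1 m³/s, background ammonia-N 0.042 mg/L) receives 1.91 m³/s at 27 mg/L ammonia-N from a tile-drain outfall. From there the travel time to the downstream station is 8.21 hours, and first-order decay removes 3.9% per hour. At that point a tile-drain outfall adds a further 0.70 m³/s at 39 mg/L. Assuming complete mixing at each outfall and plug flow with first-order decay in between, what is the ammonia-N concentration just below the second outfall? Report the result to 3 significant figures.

4.73 mg/L

After mixing, C = (11.10·0.04200 + 1.910·27.00) / 13.01 = 52.04/13.01 = 4.000 mg/L; combined flow 13.01 m³/s.
3.9%/h lost → k = −ln(1 − 0.039) = 0.03978 h⁻¹.
Decay over the reach: 4.000·exp(−kt) = 4.000·0.7214 = 2.885 mg/L.
At the second outfall, C = (13.01·2.885 + 0.7000·39.00) / (13.01 + 0.7000) = 4.729 mg/L.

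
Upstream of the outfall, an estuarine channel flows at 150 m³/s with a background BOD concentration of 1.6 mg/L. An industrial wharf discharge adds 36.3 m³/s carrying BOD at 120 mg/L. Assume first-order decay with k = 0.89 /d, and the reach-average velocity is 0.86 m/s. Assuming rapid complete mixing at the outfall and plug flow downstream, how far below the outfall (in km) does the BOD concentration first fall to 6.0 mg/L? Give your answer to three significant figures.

118 km

Mass balance: C = (150.0·1.600 + 36.30·120.0) / 186.3 = 4596/186.3 = 24.67 mg/L.
Set 24.67·exp(−k·t) = 6.0 → t = ln(24.67/6.0)/k = 137300 s = 38.13 h.
Distance = v·t = 0.86·137300 = 118000 m = 118.0 km.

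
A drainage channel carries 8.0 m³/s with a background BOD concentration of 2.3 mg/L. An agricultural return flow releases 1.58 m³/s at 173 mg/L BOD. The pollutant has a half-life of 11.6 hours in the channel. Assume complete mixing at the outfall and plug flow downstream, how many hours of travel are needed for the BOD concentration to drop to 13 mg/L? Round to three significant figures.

After mixing, C = (8.000·2.300 + 1.580·173.0) / 9.580 = 291.7/9.580 = 30.45 mg/L.
Half-life 11.6 h → k = ln 2 / 11.6 = 0.05975 h⁻¹ = 1.434 d⁻¹.
30.45·exp(−k·t) = 13 → t = ln(30.45/13)/k = 51280 s = 14.25 h.

14.2 h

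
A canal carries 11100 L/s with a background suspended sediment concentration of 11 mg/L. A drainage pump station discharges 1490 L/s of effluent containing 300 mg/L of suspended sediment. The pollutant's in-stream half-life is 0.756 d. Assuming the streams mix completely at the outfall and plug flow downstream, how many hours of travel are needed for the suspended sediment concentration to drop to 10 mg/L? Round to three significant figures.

39.5 h

Mass balance: C = (11100·11.00 + 1490·300.0) / 12590 = 569100/12590 = 45.20 mg/L.
Half-life 0.756 d → k = ln 2 / 0.756 = 0.9169 d⁻¹.
45.20·exp(−k·t) = 10 → t = ln(45.20/10)/k = 142200 s = 39.49 h.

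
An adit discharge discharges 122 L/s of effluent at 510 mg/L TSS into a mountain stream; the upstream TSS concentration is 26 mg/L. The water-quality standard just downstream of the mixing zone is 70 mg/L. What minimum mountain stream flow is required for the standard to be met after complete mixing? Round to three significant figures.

1220 L/s

Set C_mix = 70: (Q·26.00 + 122.0·510.0) / (Q + 122.0) = 70
→ Q = 122.0·(510.0 − 70)/(70 − 26.00) = 1220 L/s.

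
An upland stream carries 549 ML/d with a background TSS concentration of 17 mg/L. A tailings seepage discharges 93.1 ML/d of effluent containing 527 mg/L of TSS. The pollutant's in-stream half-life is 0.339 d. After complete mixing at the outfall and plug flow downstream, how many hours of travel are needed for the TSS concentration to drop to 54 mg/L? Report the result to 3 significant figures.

Flow-weighted average: C = (549.0·17.00 + 93.10·527.0) / 642.1 = 58400/642.1 = 90.95 mg/L.
Half-life 0.339 d → k = ln 2 / 0.339 = 2.045 d⁻¹.
90.95·exp(−k·t) = 54 → t = ln(90.95/54)/k = 22030 s = 6.119 h.

6.12 h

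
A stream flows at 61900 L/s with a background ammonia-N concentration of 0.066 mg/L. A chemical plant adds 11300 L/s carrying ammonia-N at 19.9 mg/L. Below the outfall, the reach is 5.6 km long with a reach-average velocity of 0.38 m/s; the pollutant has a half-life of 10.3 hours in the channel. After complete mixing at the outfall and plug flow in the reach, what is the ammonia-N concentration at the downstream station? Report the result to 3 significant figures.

Mixed concentration C = ΣQC/ΣQ = (61900·0.06600 + 11300·19.90) / 73200 = 229000/73200 = 3.128 mg/L.
Travel time t = 5.6·1000 / 0.38 = 14740 s = 4.094 h.
Half-life 10.3 h → k = ln 2 / 10.3 = 0.06730 h⁻¹ = 1.615 d⁻¹.
After decay, C = 3.128 × e^(−kt) = 3.128 × 0.7592 = 2.375 mg/L.

2.37 mg/L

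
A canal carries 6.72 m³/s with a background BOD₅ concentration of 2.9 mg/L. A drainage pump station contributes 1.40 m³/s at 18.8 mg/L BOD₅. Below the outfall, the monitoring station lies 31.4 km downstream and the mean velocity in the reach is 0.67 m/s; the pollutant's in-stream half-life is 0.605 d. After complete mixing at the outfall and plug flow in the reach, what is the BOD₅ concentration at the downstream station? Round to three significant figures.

Mass balance: C = (6.720·2.900 + 1.400·18.80) / 8.120 = 45.81/8.120 = 5.641 mg/L.
Travel time t = 31.4·1000 / 0.67 = 46870 s = 13.02 h.
Half-life 0.605 d → k = ln 2 / 0.605 = 1.146 d⁻¹.
After decay, C = 5.641 × e^(−kt) = 5.641 × 0.5372 = 3.030 mg/L.

3.03 mg/L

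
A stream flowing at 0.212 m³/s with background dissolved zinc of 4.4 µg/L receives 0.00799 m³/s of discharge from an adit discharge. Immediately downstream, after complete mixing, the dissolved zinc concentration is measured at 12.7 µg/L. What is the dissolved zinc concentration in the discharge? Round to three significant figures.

233 µg/L

Mass balance: 0.2120·4.400 + 0.007990·Cₑ = 0.2200·12.70
→ Cₑ = (0.2200·12.70 − 0.2120·4.400) / 0.007990 = 232.9 µg/L.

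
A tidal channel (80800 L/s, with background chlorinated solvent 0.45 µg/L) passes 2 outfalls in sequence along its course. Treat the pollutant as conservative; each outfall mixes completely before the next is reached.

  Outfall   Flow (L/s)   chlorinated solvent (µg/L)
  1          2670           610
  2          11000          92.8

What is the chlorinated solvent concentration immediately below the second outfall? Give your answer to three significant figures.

Below outfall 1: Q → 83470 L/s, C = (80800·0.4500 + 2670·610.0)/83470 = 19.95 µg/L.
Below outfall 2: Q → 94470 L/s, C = (83470·19.95 + 11000·92.80)/94470 = 28.43 µg/L.

28.4 µg/L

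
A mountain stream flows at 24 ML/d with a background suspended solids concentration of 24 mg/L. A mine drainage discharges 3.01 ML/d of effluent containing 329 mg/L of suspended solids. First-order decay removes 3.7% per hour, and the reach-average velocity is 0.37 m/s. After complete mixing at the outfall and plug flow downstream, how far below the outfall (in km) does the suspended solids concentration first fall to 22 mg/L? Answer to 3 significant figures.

34.2 km

Mixed concentration C = ΣQC/ΣQ = (24.00·24.00 + 3.010·329.0) / 27.01 = 1566/27.01 = 57.99 mg/L.
3.7%/h lost → k = −ln(1 − 0.037) = 0.03770 h⁻¹.
Set 57.99·exp(−k·t) = 22 → t = ln(57.99/22)/k = 92550 s = 25.71 h.
Distance = v·t = 0.37·92550 = 34240 m = 34.24 km.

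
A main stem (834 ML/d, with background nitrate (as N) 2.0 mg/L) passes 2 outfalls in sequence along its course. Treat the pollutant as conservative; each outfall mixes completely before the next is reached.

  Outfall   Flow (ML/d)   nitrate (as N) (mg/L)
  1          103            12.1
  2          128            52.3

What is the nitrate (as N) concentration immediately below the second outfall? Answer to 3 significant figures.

9.02 mg/L

After outfall 1: Q = 834.0 + 103.0 = 937.0 ML/d; C = (834.0·2.000 + 103.0·12.10)/937.0 = 3.110 mg/L.
After outfall 2: Q = 937.0 + 128.0 = 1065 ML/d; C = (937.0·3.110 + 128.0·52.30)/1065 = 9.022 mg/L.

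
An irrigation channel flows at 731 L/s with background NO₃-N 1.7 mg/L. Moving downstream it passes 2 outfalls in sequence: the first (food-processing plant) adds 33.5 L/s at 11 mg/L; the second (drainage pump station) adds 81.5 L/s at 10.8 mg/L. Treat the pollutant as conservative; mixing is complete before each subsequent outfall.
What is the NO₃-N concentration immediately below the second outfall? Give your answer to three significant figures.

Below outfall 1: Q → 764.5 L/s, C = (731.0·1.700 + 33.50·11.00)/764.5 = 2.108 mg/L.
Below outfall 2: Q → 846.0 L/s, C = (764.5·2.108 + 81.50·10.80)/846.0 = 2.945 mg/L.

2.94 mg/L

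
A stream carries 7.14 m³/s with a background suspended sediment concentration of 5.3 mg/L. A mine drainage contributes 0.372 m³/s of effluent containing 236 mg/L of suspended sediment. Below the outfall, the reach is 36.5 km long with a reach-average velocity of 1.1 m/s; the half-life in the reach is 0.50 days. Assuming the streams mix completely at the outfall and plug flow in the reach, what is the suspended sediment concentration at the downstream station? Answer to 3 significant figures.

Flow-weighted average: C = (7.140·5.300 + 0.3720·236.0) / 7.512 = 125.6/7.512 = 16.72 mg/L.
Travel time t = 36.5·1000 / 1.1 = 33180 s = 9.217 h.
Half-life 0.50 d → k = ln 2 / 0.50 = 1.386 d⁻¹.
After decay, C = 16.72 × e^(−kt) = 16.72 × 0.5872 = 9.820 mg/L.

9.82 mg/L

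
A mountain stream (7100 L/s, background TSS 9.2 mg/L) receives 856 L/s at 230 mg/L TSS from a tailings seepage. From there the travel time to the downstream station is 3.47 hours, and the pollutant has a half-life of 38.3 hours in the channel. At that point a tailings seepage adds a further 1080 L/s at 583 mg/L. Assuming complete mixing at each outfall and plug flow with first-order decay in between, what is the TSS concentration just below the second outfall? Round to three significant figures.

96.9 mg/L

Mixed concentration C = ΣQC/ΣQ = (7100·9.200 + 856.0·230.0) / 7956 = 262200/7956 = 32.96 mg/L; combined flow 7956 L/s.
Half-life 38.3 h → k = ln 2 / 38.3 = 0.01810 h⁻¹ = 0.4343 d⁻¹.
Applying C = C₀e^(−kt): 32.96 × 0.9391 = 30.95 mg/L.
At the second outfall, C = (7956·30.95 + 1080·583.0) / (7956 + 1080) = 96.93 mg/L.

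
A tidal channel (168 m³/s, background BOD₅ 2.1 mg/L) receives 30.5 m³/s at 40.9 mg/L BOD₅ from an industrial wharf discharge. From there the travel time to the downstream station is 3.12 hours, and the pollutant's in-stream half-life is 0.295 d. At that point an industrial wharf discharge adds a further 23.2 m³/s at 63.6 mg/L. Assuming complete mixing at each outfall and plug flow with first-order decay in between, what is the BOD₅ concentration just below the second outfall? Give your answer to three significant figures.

12.0 mg/L

Conservation of mass: C = (168.0·2.100 + 30.50·40.90) / 198.5 = 1600/198.5 = 8.062 mg/L; combined flow 198.5 m³/s.
Half-life 0.295 d → k = ln 2 / 0.295 = 2.350 d⁻¹.
After decay, C = 8.062 × e^(−kt) = 8.062 × 0.7368 = 5.940 mg/L.
Second outfall: C = (198.5·5.940 + 23.20·63.60)/221.7 = 11.97 mg/L.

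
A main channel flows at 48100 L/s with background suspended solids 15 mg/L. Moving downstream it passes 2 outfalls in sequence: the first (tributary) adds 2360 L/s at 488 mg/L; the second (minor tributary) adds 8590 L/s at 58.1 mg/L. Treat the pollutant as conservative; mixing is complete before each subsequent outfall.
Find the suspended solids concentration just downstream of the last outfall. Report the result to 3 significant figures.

40.2 mg/L

After outfall 1: Q = 48100 + 2360 = 50460 L/s; C = (48100·15.00 + 2360·488.0)/50460 = 37.12 mg/L.
After outfall 2: Q = 50460 + 8590 = 59050 L/s; C = (50460·37.12 + 8590·58.10)/59050 = 40.17 mg/L.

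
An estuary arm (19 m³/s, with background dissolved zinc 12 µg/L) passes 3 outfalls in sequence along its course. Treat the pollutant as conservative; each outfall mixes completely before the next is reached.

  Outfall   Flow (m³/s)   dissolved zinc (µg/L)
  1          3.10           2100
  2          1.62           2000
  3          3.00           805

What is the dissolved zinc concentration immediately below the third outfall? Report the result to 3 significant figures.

464 µg/L

After outfall 1: Q = 19.00 + 3.100 = 22.10 m³/s; C = (19.00·12.00 + 3.100·2100)/22.10 = 304.9 µg/L.
After outfall 2: Q = 22.10 + 1.620 = 23.72 m³/s; C = (22.10·304.9 + 1.620·2000)/23.72 = 420.7 µg/L.
After outfall 3: Q = 23.72 + 3.000 = 26.72 m³/s; C = (23.72·420.7 + 3.000·805.0)/26.72 = 463.8 µg/L.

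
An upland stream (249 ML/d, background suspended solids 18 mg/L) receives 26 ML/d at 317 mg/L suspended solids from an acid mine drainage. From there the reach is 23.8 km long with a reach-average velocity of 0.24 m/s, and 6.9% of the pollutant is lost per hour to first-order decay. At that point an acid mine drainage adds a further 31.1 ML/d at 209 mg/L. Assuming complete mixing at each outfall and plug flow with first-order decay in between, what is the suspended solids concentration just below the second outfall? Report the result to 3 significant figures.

After mixing, C = (249.0·18.00 + 26.00·317.0) / 275.0 = 12720/275.0 = 46.27 mg/L; combined flow 275.0 ML/d.
Travel time t = 23.8·1000 / 0.24 = 99170 s = 27.55 h.
6.9%/h lost → k = −ln(1 − 0.069) = 0.07150 h⁻¹.
After decay, C = 46.27 × e^(−kt) = 46.27 × 0.1395 = 6.456 mg/L.
Second outfall: C = (275.0·6.456 + 31.10·209.0)/306.1 = 27.03 mg/L.

27.0 mg/L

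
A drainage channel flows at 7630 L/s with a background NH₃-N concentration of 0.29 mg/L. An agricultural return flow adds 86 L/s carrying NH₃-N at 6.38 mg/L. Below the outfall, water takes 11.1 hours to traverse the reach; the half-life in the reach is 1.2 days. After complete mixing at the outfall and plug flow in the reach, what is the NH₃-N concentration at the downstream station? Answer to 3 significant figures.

Mixed concentration C = ΣQC/ΣQ = (7630·0.2900 + 86.00·6.380) / 7716 = 2761/7716 = 0.3579 mg/L.
Half-life 1.2 d → k = ln 2 / 1.2 = 0.5776 d⁻¹.
After decay, C = 0.3579 × e^(−kt) = 0.3579 × 0.7656 = 0.2740 mg/L.

0.274 mg/L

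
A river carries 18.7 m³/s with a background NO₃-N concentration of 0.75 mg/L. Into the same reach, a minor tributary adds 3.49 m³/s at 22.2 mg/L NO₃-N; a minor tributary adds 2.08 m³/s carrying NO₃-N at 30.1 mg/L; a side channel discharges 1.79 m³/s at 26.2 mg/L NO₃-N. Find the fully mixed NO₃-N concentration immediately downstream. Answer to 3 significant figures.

7.71 mg/L

Flow-weighted average: C = (18.70·0.7500 + 3.490·22.20 + 2.080·30.10 + 1.790·26.20) / 26.06 = 201.0/26.06 = 7.713 mg/L.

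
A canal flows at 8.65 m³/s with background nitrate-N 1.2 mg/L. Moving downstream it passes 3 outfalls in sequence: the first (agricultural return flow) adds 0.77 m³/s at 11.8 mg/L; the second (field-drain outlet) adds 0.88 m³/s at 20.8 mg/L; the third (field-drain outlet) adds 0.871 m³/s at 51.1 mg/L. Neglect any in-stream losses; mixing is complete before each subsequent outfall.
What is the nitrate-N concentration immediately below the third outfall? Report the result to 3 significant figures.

Outfall 1: combined Q = 9.420 m³/s; C = (8.650·1.200 + 0.7700·11.80)/9.420 = 2.066 mg/L.
Outfall 2: combined Q = 10.30 m³/s; C = (9.420·2.066 + 0.8800·20.80)/10.30 = 3.667 mg/L.
Outfall 3: combined Q = 11.17 m³/s; C = (10.30·3.667 + 0.8710·51.10)/11.17 = 7.365 mg/L.

7.37 mg/L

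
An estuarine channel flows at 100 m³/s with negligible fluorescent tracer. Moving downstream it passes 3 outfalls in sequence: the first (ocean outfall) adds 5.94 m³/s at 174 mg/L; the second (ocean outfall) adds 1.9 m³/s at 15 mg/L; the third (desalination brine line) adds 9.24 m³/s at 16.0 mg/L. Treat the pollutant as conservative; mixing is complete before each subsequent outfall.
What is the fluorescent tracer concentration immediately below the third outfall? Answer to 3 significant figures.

Below outfall 1: Q → 105.9 m³/s, C = (100.0·0 + 5.940·174.0)/105.9 = 9.756 mg/L.
Below outfall 2: Q → 107.8 m³/s, C = (105.9·9.756 + 1.900·15.00)/107.8 = 9.848 mg/L.
Below outfall 3: Q → 117.1 m³/s, C = (107.8·9.848 + 9.240·16.00)/117.1 = 10.33 mg/L.

10.3 mg/L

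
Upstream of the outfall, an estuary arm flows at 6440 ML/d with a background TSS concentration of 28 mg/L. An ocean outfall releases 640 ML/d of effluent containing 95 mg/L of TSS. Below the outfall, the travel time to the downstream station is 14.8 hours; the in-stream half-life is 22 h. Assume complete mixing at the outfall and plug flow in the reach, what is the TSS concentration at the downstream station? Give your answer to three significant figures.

21.4 mg/L

After mixing, C = (6440·28.00 + 640.0·95.00) / 7080 = 241100/7080 = 34.06 mg/L.
Half-life 22 h → k = ln 2 / 22 = 0.03151 h⁻¹ = 0.7562 d⁻¹.
After decay, C = 34.06 × e^(−kt) = 34.06 × 0.6273 = 21.36 mg/L.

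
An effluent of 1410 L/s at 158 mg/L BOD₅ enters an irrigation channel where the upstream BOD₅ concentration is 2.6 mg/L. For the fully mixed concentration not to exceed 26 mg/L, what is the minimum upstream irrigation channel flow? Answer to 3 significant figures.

Set C_mix = 26: (Q·2.600 + 1410·158.0) / (Q + 1410) = 26
→ Q = 1410·(158.0 − 26)/(26 − 2.600) = 7954 L/s.

7950 L/s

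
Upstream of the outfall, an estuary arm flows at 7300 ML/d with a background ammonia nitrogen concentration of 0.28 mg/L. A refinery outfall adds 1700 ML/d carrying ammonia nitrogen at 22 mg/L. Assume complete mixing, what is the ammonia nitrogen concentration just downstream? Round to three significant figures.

4.38 mg/L

Mass balance: C = (7300·0.2800 + 1700·22.00) / 9000 = 39440/9000 = 4.383 mg/L.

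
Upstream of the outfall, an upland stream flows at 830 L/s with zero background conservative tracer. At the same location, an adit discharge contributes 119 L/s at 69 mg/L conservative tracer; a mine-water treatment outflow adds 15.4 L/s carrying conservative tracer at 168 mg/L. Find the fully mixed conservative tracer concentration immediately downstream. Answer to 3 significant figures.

After mixing, C = (830.0·0 + 119.0·69.00 + 15.40·168.0) / 964.4 = 10800/964.4 = 11.20 mg/L.

11.2 mg/L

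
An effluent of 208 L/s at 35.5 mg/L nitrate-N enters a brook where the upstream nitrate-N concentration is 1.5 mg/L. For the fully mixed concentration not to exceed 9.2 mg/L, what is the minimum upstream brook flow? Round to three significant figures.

710 L/s

Set C_mix = 9.2: (Q·1.500 + 208.0·35.50) / (Q + 208.0) = 9.2
→ Q = 208.0·(35.50 − 9.2)/(9.2 − 1.500) = 710.4 L/s.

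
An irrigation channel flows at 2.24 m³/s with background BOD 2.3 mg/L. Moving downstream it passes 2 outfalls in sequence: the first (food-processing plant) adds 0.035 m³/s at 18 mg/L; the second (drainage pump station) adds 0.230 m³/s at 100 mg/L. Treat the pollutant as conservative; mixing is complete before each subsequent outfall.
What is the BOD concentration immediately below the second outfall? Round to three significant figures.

Below outfall 1: Q → 2.275 m³/s, C = (2.240·2.300 + 0.03500·18.00)/2.275 = 2.542 mg/L.
Below outfall 2: Q → 2.505 m³/s, C = (2.275·2.542 + 0.2300·100.0)/2.505 = 11.49 mg/L.

11.5 mg/L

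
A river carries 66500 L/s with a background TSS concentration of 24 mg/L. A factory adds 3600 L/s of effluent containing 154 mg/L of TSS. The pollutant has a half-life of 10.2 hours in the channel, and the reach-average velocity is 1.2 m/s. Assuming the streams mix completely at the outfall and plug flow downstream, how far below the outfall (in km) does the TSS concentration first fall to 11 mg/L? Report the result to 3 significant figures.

Conservation of mass: C = (66500·24.00 + 3600·154.0) / 70100 = 2150000/70100 = 30.68 mg/L.
Half-life 10.2 h → k = ln 2 / 10.2 = 0.06796 h⁻¹ = 1.631 d⁻¹.
Set 30.68·exp(−k·t) = 11 → t = ln(30.68/11)/k = 54330 s = 15.09 h.
Distance = v·t = 1.2·54330 = 65200 m = 65.20 km.

65.2 km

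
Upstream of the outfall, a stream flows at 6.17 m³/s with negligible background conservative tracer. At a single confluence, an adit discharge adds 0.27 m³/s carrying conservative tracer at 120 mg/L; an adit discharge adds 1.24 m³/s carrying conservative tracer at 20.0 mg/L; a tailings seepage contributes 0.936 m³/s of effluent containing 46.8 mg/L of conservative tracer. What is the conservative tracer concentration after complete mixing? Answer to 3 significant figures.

11.7 mg/L

Flow-weighted average: C = (6.170·0 + 0.2700·120.0 + 1.240·20.00 + 0.9360·46.80) / 8.616 = 101.0/8.616 = 11.72 mg/L.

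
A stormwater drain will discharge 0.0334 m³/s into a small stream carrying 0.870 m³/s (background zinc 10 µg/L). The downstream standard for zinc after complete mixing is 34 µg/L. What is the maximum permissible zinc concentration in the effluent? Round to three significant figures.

659 µg/L

At the limit, (Qr·Cr + Qe·Cₑ)/(Qr + Qe) = 34:
Cₑ = (0.9034·34 − 0.8700·10.00) / 0.03340 = 659.1 µg/L.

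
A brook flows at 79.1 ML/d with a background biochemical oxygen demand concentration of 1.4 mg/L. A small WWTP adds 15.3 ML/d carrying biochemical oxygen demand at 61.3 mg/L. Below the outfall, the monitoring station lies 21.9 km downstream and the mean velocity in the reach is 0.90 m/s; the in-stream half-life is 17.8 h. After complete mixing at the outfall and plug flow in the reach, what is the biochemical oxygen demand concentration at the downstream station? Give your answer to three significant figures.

Mass balance: C = (79.10·1.400 + 15.30·61.30) / 94.40 = 1049/94.40 = 11.11 mg/L.
Travel time t = 21.9·1000 / 0.90 = 24330 s = 6.759 h.
Half-life 17.8 h → k = ln 2 / 17.8 = 0.03894 h⁻¹ = 0.9346 d⁻¹.
Decay over the reach: 11.11·exp(−kt) = 11.11·0.7686 = 8.538 mg/L.

8.54 mg/L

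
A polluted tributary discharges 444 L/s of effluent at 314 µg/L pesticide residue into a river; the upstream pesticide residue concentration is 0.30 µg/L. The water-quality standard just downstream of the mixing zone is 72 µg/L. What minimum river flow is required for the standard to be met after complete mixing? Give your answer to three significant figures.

1500 L/s

Set C_mix = 72: (Q·0.3000 + 444.0·314.0) / (Q + 444.0) = 72
→ Q = 444.0·(314.0 − 72)/(72 − 0.3000) = 1499 L/s.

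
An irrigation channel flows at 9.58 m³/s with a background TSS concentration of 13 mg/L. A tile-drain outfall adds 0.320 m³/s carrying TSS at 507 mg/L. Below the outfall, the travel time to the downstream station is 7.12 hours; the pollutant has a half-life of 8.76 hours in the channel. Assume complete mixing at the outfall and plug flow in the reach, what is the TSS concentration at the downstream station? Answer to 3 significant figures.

16.5 mg/L

Conservation of mass: C = (9.580·13.00 + 0.3200·507.0) / 9.900 = 286.8/9.900 = 28.97 mg/L.
Half-life 8.76 h → k = ln 2 / 8.76 = 0.07913 h⁻¹ = 1.899 d⁻¹.
Applying C = C₀e^(−kt): 28.97 × 0.5693 = 16.49 mg/L.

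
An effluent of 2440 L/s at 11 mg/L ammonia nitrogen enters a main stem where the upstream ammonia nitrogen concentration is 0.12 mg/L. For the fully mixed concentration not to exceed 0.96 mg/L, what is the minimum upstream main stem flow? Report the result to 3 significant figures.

Set C_mix = 0.96: (Q·0.1200 + 2440·11.00) / (Q + 2440) = 0.96
→ Q = 2440·(11.00 − 0.96)/(0.96 − 0.1200) = 29160 L/s.

29200 L/s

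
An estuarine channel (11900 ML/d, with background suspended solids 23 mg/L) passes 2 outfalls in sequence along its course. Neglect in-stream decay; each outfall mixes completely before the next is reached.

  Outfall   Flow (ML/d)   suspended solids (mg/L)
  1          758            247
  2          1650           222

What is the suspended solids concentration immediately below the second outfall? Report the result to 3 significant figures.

Below outfall 1: Q → 12660 ML/d, C = (11900·23.00 + 758.0·247.0)/12660 = 36.41 mg/L.
Below outfall 2: Q → 14310 ML/d, C = (12660·36.41 + 1650·222.0)/14310 = 57.82 mg/L.

57.8 mg/L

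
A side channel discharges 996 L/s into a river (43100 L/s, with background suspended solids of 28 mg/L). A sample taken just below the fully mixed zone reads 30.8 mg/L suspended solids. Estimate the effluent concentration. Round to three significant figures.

152 mg/L

Mass balance: 43100·28.00 + 996.0·Cₑ = 44100·30.80
→ Cₑ = (44100·30.80 − 43100·28.00) / 996.0 = 152.0 mg/L.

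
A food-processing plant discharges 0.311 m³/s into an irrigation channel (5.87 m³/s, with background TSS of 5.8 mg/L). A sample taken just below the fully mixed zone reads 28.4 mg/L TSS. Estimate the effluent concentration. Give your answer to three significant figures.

Mass balance: 5.870·5.800 + 0.3110·Cₑ = 6.181·28.40
→ Cₑ = (6.181·28.40 − 5.870·5.800) / 0.3110 = 455.0 mg/L.

455 mg/L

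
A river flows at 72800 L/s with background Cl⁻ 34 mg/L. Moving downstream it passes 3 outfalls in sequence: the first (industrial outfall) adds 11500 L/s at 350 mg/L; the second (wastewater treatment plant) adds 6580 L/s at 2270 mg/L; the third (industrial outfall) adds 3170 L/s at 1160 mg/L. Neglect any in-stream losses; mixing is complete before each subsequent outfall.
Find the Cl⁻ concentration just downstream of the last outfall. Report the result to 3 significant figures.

267 mg/L

Outfall 1: combined Q = 84300 L/s; C = (72800·34.00 + 11500·350.0)/84300 = 77.11 mg/L.
Outfall 2: combined Q = 90880 L/s; C = (84300·77.11 + 6580·2270)/90880 = 235.9 mg/L.
Outfall 3: combined Q = 94050 L/s; C = (90880·235.9 + 3170·1160)/94050 = 267.0 mg/L.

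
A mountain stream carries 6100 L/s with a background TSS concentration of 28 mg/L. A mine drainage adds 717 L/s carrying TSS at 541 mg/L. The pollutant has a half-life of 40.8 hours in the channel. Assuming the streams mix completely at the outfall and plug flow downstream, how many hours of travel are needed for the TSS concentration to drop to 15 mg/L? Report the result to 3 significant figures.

Mixed concentration C = ΣQC/ΣQ = (6100·28.00 + 717.0·541.0) / 6817 = 558700/6817 = 81.96 mg/L.
Half-life 40.8 h → k = ln 2 / 40.8 = 0.01699 h⁻¹ = 0.4077 d⁻¹.
81.96·exp(−k·t) = 15 → t = ln(81.96/15)/k = 359800 s = 99.96 h.

100 h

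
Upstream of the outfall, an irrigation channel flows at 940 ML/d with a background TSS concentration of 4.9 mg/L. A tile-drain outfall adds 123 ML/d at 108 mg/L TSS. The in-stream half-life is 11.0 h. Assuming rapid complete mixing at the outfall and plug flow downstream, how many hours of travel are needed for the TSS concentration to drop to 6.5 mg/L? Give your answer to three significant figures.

15.1 h

Conservation of mass: C = (940.0·4.900 + 123.0·108.0) / 1063 = 17890/1063 = 16.83 mg/L.
Half-life 11.0 h → k = ln 2 / 11.0 = 0.06301 h⁻¹ = 1.512 d⁻¹.
16.83·exp(−k·t) = 6.5 → t = ln(16.83/6.5)/k = 54350 s = 15.10 h.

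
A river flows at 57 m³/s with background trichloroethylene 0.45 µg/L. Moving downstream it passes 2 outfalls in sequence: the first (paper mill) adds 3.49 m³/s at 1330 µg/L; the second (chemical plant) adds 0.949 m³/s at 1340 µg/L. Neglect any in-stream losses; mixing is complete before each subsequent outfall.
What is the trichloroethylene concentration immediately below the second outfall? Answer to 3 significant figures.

96.7 µg/L

Below outfall 1: Q → 60.49 m³/s, C = (57.00·0.4500 + 3.490·1330)/60.49 = 77.16 µg/L.
Below outfall 2: Q → 61.44 m³/s, C = (60.49·77.16 + 0.9490·1340)/61.44 = 96.67 µg/L.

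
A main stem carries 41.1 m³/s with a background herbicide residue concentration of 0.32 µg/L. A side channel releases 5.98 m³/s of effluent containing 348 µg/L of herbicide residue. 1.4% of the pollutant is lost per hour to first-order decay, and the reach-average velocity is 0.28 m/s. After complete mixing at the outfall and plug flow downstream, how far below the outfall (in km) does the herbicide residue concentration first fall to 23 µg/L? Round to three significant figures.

47.2 km

Mixed concentration C = ΣQC/ΣQ = (41.10·0.3200 + 5.980·348.0) / 47.08 = 2094/47.08 = 44.48 µg/L.
1.4%/h lost → k = −ln(1 − 0.014) = 0.01410 h⁻¹.
Set 44.48·exp(−k·t) = 23 → t = ln(44.48/23)/k = 168400 s = 46.78 h.
Distance = v·t = 0.28·168400 = 47160 m = 47.16 km.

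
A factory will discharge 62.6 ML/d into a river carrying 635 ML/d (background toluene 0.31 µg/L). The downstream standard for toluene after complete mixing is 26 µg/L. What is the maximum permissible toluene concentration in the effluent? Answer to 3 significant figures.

287 µg/L

At the limit, (Qr·Cr + Qe·Cₑ)/(Qr + Qe) = 26:
Cₑ = (697.6·26 − 635.0·0.3100) / 62.60 = 286.6 µg/L.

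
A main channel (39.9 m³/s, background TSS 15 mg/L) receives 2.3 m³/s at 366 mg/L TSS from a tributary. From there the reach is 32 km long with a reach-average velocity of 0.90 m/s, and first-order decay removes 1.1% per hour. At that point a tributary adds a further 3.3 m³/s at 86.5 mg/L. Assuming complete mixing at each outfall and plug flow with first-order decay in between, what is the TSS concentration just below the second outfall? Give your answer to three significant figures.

After mixing, C = (39.90·15.00 + 2.300·366.0) / 42.20 = 1440/42.20 = 34.13 mg/L; combined flow 42.20 m³/s.
Travel time t = 32·1000 / 0.90 = 35560 s = 9.877 h.
1.1%/h lost → k = −ln(1 − 0.011) = 0.01106 h⁻¹.
Decay over the reach: 34.13·exp(−kt) = 34.13·0.8965 = 30.60 mg/L.
Second outfall: C = (42.20·30.60 + 3.300·86.50)/45.50 = 34.65 mg/L.

34.7 mg/L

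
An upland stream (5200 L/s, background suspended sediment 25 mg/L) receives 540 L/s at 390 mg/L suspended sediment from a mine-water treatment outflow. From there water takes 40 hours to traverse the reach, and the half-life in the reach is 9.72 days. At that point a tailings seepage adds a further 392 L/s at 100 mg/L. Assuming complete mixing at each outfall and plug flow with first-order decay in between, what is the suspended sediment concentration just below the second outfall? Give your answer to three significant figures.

Mass balance: C = (5200·25.00 + 540.0·390.0) / 5740 = 340600/5740 = 59.34 mg/L; combined flow 5740 L/s.
Half-life 9.72 d → k = ln 2 / 9.72 = 0.07131 d⁻¹.
First-order decay: C = 59.34·exp(−k·t) = 59.34·0.8879 = 52.69 mg/L.
At the second outfall, C = (5740·52.69 + 392.0·100.0) / (5740 + 392.0) = 55.71 mg/L.

55.7 mg/L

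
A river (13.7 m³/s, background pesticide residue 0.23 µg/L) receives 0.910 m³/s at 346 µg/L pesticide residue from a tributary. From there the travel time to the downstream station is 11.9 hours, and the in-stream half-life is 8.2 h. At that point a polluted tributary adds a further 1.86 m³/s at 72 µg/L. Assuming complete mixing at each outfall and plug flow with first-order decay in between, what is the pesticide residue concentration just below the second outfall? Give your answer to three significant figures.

Conservation of mass: C = (13.70·0.2300 + 0.9100·346.0) / 14.61 = 318.0/14.61 = 21.77 µg/L; combined flow 14.61 m³/s.
Half-life 8.2 h → k = ln 2 / 8.2 = 0.08453 h⁻¹ = 2.029 d⁻¹.
After decay, C = 21.77 × e^(−kt) = 21.77 × 0.3657 = 7.960 µg/L.
Second outfall: C = (14.61·7.960 + 1.860·72.00)/16.47 = 15.19 µg/L.

15.2 µg/L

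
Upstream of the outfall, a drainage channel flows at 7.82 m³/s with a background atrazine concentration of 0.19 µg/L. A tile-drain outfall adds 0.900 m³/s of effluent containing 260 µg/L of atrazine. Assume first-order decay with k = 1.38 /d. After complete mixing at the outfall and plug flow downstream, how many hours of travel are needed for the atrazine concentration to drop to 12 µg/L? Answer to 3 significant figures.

Mass balance: C = (7.820·0.1900 + 0.9000·260.0) / 8.720 = 235.5/8.720 = 27.01 µg/L.
27.01·exp(−k·t) = 12 → t = ln(27.01/12)/k = 50780 s = 14.11 h.

14.1 h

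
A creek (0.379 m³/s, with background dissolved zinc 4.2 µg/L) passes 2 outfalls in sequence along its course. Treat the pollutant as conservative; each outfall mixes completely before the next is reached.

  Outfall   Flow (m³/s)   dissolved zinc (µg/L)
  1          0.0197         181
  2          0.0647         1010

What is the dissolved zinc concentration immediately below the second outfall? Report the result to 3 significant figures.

152 µg/L

Below outfall 1: Q → 0.3987 m³/s, C = (0.3790·4.200 + 0.01970·181.0)/0.3987 = 12.94 µg/L.
Below outfall 2: Q → 0.4634 m³/s, C = (0.3987·12.94 + 0.06470·1010)/0.4634 = 152.1 µg/L.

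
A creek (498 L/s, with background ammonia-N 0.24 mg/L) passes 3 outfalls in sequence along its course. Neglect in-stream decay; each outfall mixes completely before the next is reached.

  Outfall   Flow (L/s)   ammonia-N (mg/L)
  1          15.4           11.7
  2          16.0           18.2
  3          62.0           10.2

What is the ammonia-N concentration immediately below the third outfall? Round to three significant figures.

Outfall 1: combined Q = 513.4 L/s; C = (498.0·0.2400 + 15.40·11.70)/513.4 = 0.5838 mg/L.
Outfall 2: combined Q = 529.4 L/s; C = (513.4·0.5838 + 16.00·18.20)/529.4 = 1.116 mg/L.
Outfall 3: combined Q = 591.4 L/s; C = (529.4·1.116 + 62.00·10.20)/591.4 = 2.068 mg/L.

2.07 mg/L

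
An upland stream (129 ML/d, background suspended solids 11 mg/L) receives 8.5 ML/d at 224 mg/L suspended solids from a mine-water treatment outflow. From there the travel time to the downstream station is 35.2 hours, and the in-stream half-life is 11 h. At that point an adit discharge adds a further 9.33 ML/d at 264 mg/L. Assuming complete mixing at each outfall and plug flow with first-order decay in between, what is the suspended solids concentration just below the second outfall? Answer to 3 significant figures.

19.2 mg/L

Conservation of mass: C = (129.0·11.00 + 8.500·224.0) / 137.5 = 3323/137.5 = 24.17 mg/L; combined flow 137.5 ML/d.
Half-life 11 h → k = ln 2 / 11 = 0.06301 h⁻¹ = 1.512 d⁻¹.
After decay, C = 24.17 × e^(−kt) = 24.17 × 0.1088 = 2.630 mg/L.
Second outfall: C = (137.5·2.630 + 9.330·264.0)/146.8 = 19.24 mg/L.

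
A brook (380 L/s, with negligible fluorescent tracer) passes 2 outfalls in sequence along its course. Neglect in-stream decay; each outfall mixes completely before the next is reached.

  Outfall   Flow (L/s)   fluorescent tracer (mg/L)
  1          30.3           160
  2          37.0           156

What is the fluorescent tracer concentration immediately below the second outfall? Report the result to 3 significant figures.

23.7 mg/L

Below outfall 1: Q → 410.3 L/s, C = (380.0·0 + 30.30·160.0)/410.3 = 11.82 mg/L.
Below outfall 2: Q → 447.3 L/s, C = (410.3·11.82 + 37.00·156.0)/447.3 = 23.74 mg/L.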